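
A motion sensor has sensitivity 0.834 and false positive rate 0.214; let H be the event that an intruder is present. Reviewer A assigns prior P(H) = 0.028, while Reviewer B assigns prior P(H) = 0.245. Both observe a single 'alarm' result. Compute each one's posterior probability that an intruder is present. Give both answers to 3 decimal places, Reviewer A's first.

P('+'|H) = 0.834, P('+'|¬H) = 0.214.
Reviewer A: numerator 0.834·0.028 = 0.023352; evidence = 0.023352+0.214·0.972 = 0.23136; posterior = 0.101.
Reviewer B: numerator 0.834·0.245 = 0.20433; evidence = 0.20433+0.214·0.755 = 0.36590; posterior = 0.558.

Reviewer A: 0.101; Reviewer B: 0.558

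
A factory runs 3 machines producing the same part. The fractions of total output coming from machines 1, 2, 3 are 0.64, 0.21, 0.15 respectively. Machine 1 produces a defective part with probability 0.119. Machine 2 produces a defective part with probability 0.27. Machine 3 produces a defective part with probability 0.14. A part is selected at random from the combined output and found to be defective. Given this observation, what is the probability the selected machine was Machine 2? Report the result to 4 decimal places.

Posterior probability ≈ 0.3685

Tabulate prior·likelihood by source: [1] prior 0.64, lik 0.119, product 0.07616; [2] prior 0.21, lik 0.27, product 0.05670; [3] prior 0.15, lik 0.14, product 0.02100.
Normalizing constant = 0.15386; the posterior for Machine 2 is its product over the sum, 0.05670/0.15386 = 0.3685.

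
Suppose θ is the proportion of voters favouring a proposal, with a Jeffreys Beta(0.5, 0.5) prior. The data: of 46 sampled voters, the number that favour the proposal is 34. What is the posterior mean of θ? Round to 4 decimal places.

Posterior mean ≈ 0.7340

The binomial likelihood is conjugate to the Beta prior: with 34 successes and 12 failures, the posterior is Beta(0.5+34, 0.5+12) = Beta(34.5, 12.5).
Posterior mean = α/(α+β) = 34.5/47 = 0.7340.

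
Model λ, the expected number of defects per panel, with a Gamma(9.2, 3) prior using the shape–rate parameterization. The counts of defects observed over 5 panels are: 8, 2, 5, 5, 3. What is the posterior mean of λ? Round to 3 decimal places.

Posterior mean ≈ 4.025

The Poisson likelihood adds the total count to the shape and the number of exposure periods to the rate. Here ∑xᵢ = 23 and n = 5, so shape 9.2→32.2 and rate 3→8.
E[λ | data] = 32.2/8 = 4.025.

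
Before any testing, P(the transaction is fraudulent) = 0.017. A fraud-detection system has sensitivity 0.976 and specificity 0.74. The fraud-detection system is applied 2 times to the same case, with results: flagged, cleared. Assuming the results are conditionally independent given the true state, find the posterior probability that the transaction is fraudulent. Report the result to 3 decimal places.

Posterior P(H) ≈ 0.002

With H the event that the transaction is fraudulent, the joint likelihood of the observed sequence is P(data|H) = 0.976·0.024 = 0.023424 and P(data|¬H) = 0.26·0.74 = 0.19240.
Bayes: P(H|data) = 0.017·0.023424 / (0.017·0.023424 + 0.983·0.19240) = 0.00039821/0.18953 = 0.0021.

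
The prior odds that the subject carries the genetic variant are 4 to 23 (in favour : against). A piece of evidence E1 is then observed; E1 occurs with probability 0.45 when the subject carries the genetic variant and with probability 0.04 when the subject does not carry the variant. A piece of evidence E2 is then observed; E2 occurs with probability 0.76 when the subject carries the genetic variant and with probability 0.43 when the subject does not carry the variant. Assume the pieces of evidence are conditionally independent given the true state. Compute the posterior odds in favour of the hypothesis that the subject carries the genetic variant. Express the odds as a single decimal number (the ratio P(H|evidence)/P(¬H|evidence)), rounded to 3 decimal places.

Posterior odds ≈ 3.458

Prior odds = 4/23 = 0.17391.
Likelihood ratio for E1 = 0.45/0.04 = 11.250.
Likelihood ratio for E2 = 0.76/0.43 = 1.7674.
Posterior odds = prior odds × LR₁ × LR₂ = 3.4580.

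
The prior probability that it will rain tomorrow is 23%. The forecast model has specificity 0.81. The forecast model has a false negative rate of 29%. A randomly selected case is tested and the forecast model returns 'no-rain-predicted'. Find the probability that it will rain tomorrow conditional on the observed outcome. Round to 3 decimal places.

P(H | E) ≈ 0.097

Let H be the event that it will rain tomorrow. P(H) = 0.23, so P(¬H) = 0.77. With E the 'no-rain-predicted' result, P(E|H) = 0.29 and P(E|¬H) = 0.81.
P(E) = 0.29·0.23 + 0.81·0.77 = 0.066700 + 0.62370 = 0.69040.
By Bayes' theorem, P(H|E) = 0.066700 / 0.69040 = 0.097.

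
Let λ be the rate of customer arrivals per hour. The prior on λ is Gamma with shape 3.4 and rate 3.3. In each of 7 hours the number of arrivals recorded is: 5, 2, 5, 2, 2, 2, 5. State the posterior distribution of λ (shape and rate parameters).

Posterior: Gamma(shape=26.4, rate=10.3)

Total count ∑xᵢ = 23 over n = 7 hours.
Gamma is conjugate to the Poisson likelihood: posterior is Gamma(shape = 3.4+23 = 26.4, rate = 3.3+7 = 10.3).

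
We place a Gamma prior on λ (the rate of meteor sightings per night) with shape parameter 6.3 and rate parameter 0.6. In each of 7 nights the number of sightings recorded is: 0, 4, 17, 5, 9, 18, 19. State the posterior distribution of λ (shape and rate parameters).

Total count ∑xᵢ = 72 over n = 7 nights.
Gamma is conjugate to the Poisson likelihood: posterior is Gamma(shape = 6.3+72 = 78.3, rate = 0.6+7 = 7.6).

Posterior: Gamma(shape=78.3, rate=7.6)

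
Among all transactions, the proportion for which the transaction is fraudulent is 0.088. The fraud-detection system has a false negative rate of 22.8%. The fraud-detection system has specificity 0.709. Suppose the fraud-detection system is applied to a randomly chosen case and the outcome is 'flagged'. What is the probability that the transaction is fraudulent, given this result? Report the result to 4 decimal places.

Write H for 'the transaction is fraudulent'. Prior odds H:¬H = 0.088/0.912 = 0.096491. For the 'flagged' outcome, the likelihood ratio is 0.772/0.291 = 2.6529.
Posterior odds = 0.096491 × 2.6529 = 0.25598, so P(H|E) = 0.25598/(1+0.25598) = 0.2038.

P(H | E) ≈ 0.2038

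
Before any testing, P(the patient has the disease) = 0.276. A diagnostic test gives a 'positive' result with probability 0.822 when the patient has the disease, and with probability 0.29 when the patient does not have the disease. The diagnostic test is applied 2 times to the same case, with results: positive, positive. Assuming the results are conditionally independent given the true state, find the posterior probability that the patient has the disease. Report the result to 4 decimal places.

With H the event that the patient has the disease, the joint likelihood of the observed sequence is P(data|H) = 0.822·0.822 = 0.67568 and P(data|¬H) = 0.29·0.29 = 0.084100.
Bayes: P(H|data) = 0.276·0.67568 / (0.276·0.67568 + 0.724·0.084100) = 0.18649/0.24738 = 0.7539.

Posterior P(H) ≈ 0.7539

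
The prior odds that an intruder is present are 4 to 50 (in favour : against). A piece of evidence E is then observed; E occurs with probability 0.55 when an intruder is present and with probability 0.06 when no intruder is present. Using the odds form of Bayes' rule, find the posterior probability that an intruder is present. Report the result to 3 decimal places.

Prior odds = 4/50 = 0.080000.
Likelihood ratio for E = 0.55/0.06 = 9.1667.
Posterior odds = prior odds × LR = 0.73333.
Posterior probability = odds/(1+odds) = 0.73333/1.7333 = 0.423.

Posterior probability ≈ 0.423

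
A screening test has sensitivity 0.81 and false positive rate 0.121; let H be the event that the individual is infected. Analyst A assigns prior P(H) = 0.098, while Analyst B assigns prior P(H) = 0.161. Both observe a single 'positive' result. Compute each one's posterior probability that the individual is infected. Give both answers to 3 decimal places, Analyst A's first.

Analyst A: 0.421; Analyst B: 0.562

P('+'|H) = 0.81, P('+'|¬H) = 0.121.
Analyst A: numerator 0.81·0.098 = 0.079380; evidence = 0.079380+0.121·0.902 = 0.18852; posterior = 0.421.
Analyst B: numerator 0.81·0.161 = 0.13041; evidence = 0.13041+0.121·0.839 = 0.23193; posterior = 0.562.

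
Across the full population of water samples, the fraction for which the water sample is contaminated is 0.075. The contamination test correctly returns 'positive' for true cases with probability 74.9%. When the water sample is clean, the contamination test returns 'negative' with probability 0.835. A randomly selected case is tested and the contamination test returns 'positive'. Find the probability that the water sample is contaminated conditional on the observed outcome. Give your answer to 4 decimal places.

P(H | E) ≈ 0.2690

Write H for 'the water sample is contaminated'. Prior odds H:¬H = 0.075/0.925 = 0.081081. For the 'positive' outcome, the likelihood ratio is 0.749/0.165 = 4.5394.
Posterior odds = 0.081081 × 4.5394 = 0.36806, so P(H|E) = 0.36806/(1+0.36806) = 0.2690.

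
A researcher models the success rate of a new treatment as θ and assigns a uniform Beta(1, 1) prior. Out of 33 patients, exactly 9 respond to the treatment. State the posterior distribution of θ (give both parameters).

Posterior: Beta(10, 25)

The binomial likelihood is conjugate to the Beta prior: with 9 successes and 24 failures, the posterior is Beta(1+9, 1+24) = Beta(10, 25).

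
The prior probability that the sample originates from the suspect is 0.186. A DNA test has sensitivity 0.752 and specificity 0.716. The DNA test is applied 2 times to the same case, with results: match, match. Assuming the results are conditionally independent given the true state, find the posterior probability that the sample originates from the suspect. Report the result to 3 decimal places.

Posterior P(H) ≈ 0.616

With H the event that the sample originates from the suspect, the joint likelihood of the observed sequence is P(data|H) = 0.752·0.752 = 0.56550 and P(data|¬H) = 0.284·0.284 = 0.080656.
Bayes: P(H|data) = 0.186·0.56550 / (0.186·0.56550 + 0.814·0.080656) = 0.10518/0.17084 = 0.6157.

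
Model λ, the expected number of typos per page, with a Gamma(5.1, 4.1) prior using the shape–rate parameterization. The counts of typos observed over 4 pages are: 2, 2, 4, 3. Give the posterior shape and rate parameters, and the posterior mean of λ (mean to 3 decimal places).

Posterior: Gamma(shape=16.1, rate=8.1); mean ≈ 1.988

Total count ∑xᵢ = 11 over n = 4 pages.
Gamma is conjugate to the Poisson likelihood: posterior is Gamma(shape = 5.1+11 = 16.1, rate = 4.1+4 = 8.1).
Posterior mean = shape/rate = 16.1/8.1 = 1.988.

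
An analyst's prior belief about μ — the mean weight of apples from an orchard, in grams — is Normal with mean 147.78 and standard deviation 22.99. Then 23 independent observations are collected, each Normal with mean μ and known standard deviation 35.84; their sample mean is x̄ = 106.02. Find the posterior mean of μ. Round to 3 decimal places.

With known σ, the Normal prior is conjugate. Weight on the data is w = (n/σ²)/(n/σ² + 1/τ₀²) = 0.0179057/(0.0179057+0.00189200) = 0.90443.
Posterior mean = w·x̄ + (1−w)·μ₀ = 0.90443·106.02 + 0.095567·147.78 = 110.011.

Posterior mean ≈ 110.011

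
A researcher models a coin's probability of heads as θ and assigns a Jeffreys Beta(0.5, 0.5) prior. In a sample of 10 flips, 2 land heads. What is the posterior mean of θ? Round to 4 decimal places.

Posterior mean ≈ 0.2273

The binomial likelihood is conjugate to the Beta prior: with 2 successes and 8 failures, the posterior is Beta(0.5+2, 0.5+8) = Beta(2.5, 8.5).
Posterior mean = α/(α+β) = 2.5/11 = 0.2273.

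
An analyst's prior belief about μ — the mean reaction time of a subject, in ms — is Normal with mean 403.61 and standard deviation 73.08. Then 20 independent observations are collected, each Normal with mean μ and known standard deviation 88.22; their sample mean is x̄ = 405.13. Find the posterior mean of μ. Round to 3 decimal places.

Posterior mean ≈ 405.027

Prior precision 1/τ₀² = 1/73.08² = 0.00018724; data precision n/σ² = 20/88.22² = 0.00256978.
Posterior precision = 0.00018724 + 0.00256978 = 0.00275702.
Posterior mean = (0.00018724·403.61 + 0.00256978·405.13) / 0.00275702 = 405.027.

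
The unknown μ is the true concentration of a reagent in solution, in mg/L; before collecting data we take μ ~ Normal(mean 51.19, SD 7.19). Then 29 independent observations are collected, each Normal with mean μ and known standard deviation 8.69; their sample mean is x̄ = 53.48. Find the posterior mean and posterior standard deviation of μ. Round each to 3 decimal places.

Posterior mean ≈ 53.370; posterior SD ≈ 1.575

With known σ, the Normal prior is conjugate. Weight on the data is w = (n/σ²)/(n/σ² + 1/τ₀²) = 0.384024/(0.384024+0.0193438) = 0.95204.
Posterior mean = w·x̄ + (1−w)·μ₀ = 0.95204·53.48 + 0.047956·51.19 = 53.370. Posterior variance = 1/(0.384024+0.0193438) = 2.47913, so SD = 1.575.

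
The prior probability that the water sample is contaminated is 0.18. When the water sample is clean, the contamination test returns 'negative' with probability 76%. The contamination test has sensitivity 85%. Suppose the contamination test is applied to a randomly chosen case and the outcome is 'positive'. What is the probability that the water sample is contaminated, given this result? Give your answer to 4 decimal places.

Write H for 'the water sample is contaminated'. Prior odds H:¬H = 0.18/0.82 = 0.21951. For the 'positive' outcome, the likelihood ratio is 0.85/0.24 = 3.5417.
Posterior odds = 0.21951 × 3.5417 = 0.77744, so P(H|E) = 0.77744/(1+0.77744) = 0.4374.

P(H | E) ≈ 0.4374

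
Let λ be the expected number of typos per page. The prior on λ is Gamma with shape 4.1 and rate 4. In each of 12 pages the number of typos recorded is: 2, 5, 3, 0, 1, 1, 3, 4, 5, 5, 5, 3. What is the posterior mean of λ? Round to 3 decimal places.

Total count ∑xᵢ = 37 over n = 12 pages.
Gamma is conjugate to the Poisson likelihood: posterior is Gamma(shape = 4.1+37 = 41.1, rate = 4+12 = 16).
Posterior mean = shape/rate = 41.1/16 = 2.569.

Posterior mean ≈ 2.569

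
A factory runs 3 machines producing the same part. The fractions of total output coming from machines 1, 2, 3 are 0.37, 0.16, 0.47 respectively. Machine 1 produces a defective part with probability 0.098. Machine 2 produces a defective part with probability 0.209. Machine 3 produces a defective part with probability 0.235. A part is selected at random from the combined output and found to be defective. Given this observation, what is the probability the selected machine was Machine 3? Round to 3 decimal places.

Posterior probability ≈ 0.613

P(defective|M1) = 0.098; P(defective|M2) = 0.209; P(defective|M3) = 0.235.
Prior × likelihood for each source: 0.37·0.098=0.03626, 0.16·0.209=0.03344, 0.47·0.235=0.1104. Summing gives P(defective) = 0.18015.
P(Machine 3 | defective) = 0.1104 / 0.18015 = 0.613.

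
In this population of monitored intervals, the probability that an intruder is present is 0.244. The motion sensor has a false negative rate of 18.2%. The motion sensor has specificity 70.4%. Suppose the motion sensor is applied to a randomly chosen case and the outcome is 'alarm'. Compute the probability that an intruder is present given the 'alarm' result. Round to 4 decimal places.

P(H | E) ≈ 0.4714

Let H be the event that an intruder is present. P(H) = 0.244, so P(¬H) = 0.756. With E the 'alarm' result, P(E|H) = 0.818 and P(E|¬H) = 0.296.
P(E) = 0.818·0.244 + 0.296·0.756 = 0.19959 + 0.22378 = 0.42337.
By Bayes' theorem, P(H|E) = 0.19959 / 0.42337 = 0.4714.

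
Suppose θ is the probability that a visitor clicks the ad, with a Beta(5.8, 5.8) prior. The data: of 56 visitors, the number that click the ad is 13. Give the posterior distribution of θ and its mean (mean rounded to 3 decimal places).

Observing 13 successes and 43 failures updates Beta(5.8, 5.8) by adding the success and failure counts to the two shape parameters: α = 5.8+13 = 18.8, β = 5.8+43 = 48.8.
Posterior mean = α/(α+β) = 18.8/67.6 = 0.278.

Posterior: Beta(18.8, 48.8); mean ≈ 0.278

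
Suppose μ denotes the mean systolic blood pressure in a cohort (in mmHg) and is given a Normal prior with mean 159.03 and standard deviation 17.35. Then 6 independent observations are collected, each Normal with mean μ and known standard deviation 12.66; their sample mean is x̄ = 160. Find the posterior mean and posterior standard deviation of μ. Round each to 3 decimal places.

Posterior mean ≈ 159.921; posterior SD ≈ 4.953

With known σ, the Normal prior is conjugate. Weight on the data is w = (n/σ²)/(n/σ² + 1/τ₀²) = 0.0374355/(0.0374355+0.00332201) = 0.91849.
Posterior mean = w·x̄ + (1−w)·μ₀ = 0.91849·160 + 0.081507·159.03 = 159.921. Posterior variance = 1/(0.0374355+0.00332201) = 24.5353, so SD = 4.953.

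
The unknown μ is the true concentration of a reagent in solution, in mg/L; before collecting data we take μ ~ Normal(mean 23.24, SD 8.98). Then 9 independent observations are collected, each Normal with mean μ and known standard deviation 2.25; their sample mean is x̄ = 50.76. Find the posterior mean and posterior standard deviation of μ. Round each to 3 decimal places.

Posterior mean ≈ 50.569; posterior SD ≈ 0.747

With known σ, the Normal prior is conjugate. Weight on the data is w = (n/σ²)/(n/σ² + 1/τ₀²) = 1.77778/(1.77778+0.0124007) = 0.99307.
Posterior mean = w·x̄ + (1−w)·μ₀ = 0.99307·50.76 + 0.0069271·23.24 = 50.569. Posterior variance = 1/(1.77778+0.0124007) = 0.558604, so SD = 0.747.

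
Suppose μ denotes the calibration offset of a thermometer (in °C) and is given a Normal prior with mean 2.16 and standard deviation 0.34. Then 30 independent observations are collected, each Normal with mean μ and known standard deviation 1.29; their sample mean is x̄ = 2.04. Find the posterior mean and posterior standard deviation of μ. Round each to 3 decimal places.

Posterior mean ≈ 2.079; posterior SD ≈ 0.194

Prior precision 1/τ₀² = 1/0.34² = 8.65052; data precision n/σ² = 30/1.29² = 18.0278.
Posterior precision = 8.65052 + 18.0278 = 26.6783, giving posterior SD = 1/√26.6783 = 0.194.
Posterior mean = (8.65052·2.16 + 18.0278·2.04) / 26.6783 = 2.079.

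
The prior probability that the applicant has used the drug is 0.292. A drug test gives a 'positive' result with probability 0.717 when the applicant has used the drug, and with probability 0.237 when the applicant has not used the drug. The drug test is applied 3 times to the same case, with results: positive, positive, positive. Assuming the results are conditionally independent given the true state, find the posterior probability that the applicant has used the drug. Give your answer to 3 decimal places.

With H the event that the applicant has used the drug, the joint likelihood of the observed sequence is P(data|H) = 0.717·0.717·0.717 = 0.36860 and P(data|¬H) = 0.237·0.237·0.237 = 0.013312.
Bayes: P(H|data) = 0.292·0.36860 / (0.292·0.36860 + 0.708·0.013312) = 0.10763/0.11706 = 0.9195.

Posterior P(H) ≈ 0.919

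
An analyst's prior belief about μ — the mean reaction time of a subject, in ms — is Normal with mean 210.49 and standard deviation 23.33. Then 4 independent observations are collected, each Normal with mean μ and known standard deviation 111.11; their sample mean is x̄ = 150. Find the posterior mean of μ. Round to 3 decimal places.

Posterior mean ≈ 201.422

Prior precision 1/τ₀² = 1/23.33² = 0.00183726; data precision n/σ² = 4/111.11² = 0.00032401.
Posterior precision = 0.00183726 + 0.00032401 = 0.00216127.
Posterior mean = (0.00183726·210.49 + 0.00032401·150) / 0.00216127 = 201.422.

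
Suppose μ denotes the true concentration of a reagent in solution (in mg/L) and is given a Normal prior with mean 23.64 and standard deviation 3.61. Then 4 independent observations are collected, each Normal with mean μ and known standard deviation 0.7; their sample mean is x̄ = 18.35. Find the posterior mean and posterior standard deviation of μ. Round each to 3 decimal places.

With known σ, the Normal prior is conjugate. Weight on the data is w = (n/σ²)/(n/σ² + 1/τ₀²) = 8.16327/(8.16327+0.0767336) = 0.99069.
Posterior mean = w·x̄ + (1−w)·μ₀ = 0.99069·18.35 + 0.0093123·23.64 = 18.399. Posterior variance = 1/(8.16327+0.0767336) = 0.121359, so SD = 0.348.

Posterior mean ≈ 18.399; posterior SD ≈ 0.348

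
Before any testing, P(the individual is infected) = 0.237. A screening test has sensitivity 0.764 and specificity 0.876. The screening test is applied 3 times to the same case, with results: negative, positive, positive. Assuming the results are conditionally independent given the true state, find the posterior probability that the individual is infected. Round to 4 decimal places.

Let H be the event that the individual is infected; start with P(H) = 0.237. P('positive'|H) = 0.764, P('positive'|¬H) = 0.124.
Update on result 1 ('negative'): P(H) ← 0.236·0.2370 / (0.236·0.2370 + 0.876·0.7630) = 0.055932/0.72432 = 0.0772.
Update on result 2 ('positive'): P(H) ← 0.764·0.0772 / (0.764·0.0772 + 0.124·0.9228) = 0.058996/0.17342 = 0.3402.
Update on result 3 ('positive'): P(H) ← 0.764·0.3402 / (0.764·0.3402 + 0.124·0.6598) = 0.25991/0.34172 = 0.7606.

Posterior P(H) ≈ 0.7606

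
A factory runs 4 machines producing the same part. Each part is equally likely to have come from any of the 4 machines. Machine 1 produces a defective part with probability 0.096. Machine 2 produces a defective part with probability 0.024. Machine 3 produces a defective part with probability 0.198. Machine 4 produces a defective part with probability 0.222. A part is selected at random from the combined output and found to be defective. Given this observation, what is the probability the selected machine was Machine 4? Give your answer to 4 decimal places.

Posterior probability ≈ 0.4111

P(defective|M1) = 0.096; P(defective|M2) = 0.024; P(defective|M3) = 0.198; P(defective|M4) = 0.222.
Prior × likelihood for each source: 0.25·0.096=0.02400, 0.25·0.024=0.006000, 0.25·0.198=0.04950, 0.25·0.222=0.05550. Summing gives P(defective) = 0.13500.
P(Machine 4 | defective) = 0.05550 / 0.13500 = 0.4111.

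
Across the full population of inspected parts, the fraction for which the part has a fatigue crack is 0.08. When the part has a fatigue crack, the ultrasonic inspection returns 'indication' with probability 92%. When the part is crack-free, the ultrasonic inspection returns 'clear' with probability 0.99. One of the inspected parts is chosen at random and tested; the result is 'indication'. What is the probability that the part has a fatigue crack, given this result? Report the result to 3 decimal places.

Write H for 'the part has a fatigue crack'. Prior odds H:¬H = 0.08/0.92 = 0.086957. For the 'indication' outcome, the likelihood ratio is 0.92/0.01 = 92.000.
Posterior odds = 0.086957 × 92.000 = 8.0000, so P(H|E) = 8.0000/(1+8.0000) = 0.889.

P(H | E) ≈ 0.889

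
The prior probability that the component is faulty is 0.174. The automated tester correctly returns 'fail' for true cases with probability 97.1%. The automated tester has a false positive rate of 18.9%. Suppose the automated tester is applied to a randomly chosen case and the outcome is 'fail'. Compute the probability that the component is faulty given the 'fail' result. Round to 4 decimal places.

P(H | E) ≈ 0.5197

Let H be the event that the component is faulty. P(H) = 0.174, so P(¬H) = 0.826. With E the 'fail' result, P(E|H) = 0.971 and P(E|¬H) = 0.189.
P(E) = 0.971·0.174 + 0.189·0.826 = 0.16895 + 0.15611 = 0.32507.
By Bayes' theorem, P(H|E) = 0.16895 / 0.32507 = 0.5197.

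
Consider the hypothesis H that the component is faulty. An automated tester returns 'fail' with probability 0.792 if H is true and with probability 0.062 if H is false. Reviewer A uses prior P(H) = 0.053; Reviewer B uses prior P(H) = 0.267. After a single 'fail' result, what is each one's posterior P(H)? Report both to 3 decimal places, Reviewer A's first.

Reviewer A: 0.417; Reviewer B: 0.823

P('+'|H) = 0.792, P('+'|¬H) = 0.062.
Reviewer A: numerator 0.792·0.053 = 0.041976; evidence = 0.041976+0.062·0.947 = 0.10069; posterior = 0.417.
Reviewer B: numerator 0.792·0.267 = 0.21146; evidence = 0.21146+0.062·0.733 = 0.25691; posterior = 0.823.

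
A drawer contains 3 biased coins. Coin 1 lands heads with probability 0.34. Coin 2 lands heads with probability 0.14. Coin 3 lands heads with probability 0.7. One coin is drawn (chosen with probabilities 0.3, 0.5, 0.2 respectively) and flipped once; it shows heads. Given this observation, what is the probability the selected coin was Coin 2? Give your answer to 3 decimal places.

Tabulate prior·likelihood by source: [1] prior 0.3, lik 0.34, product 0.1020; [2] prior 0.5, lik 0.14, product 0.07000; [3] prior 0.2, lik 0.7, product 0.1400.
Normalizing constant = 0.31200; the posterior for Coin 2 is its product over the sum, 0.07000/0.31200 = 0.224.

Posterior probability ≈ 0.224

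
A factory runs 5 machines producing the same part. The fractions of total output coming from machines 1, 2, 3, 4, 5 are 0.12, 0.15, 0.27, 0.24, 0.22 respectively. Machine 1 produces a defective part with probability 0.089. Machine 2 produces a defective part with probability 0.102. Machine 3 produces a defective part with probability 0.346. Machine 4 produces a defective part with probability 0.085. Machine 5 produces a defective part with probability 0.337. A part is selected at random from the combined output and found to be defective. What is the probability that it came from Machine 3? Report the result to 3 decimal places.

Tabulate prior·likelihood by source: [1] prior 0.12, lik 0.089, product 0.01068; [2] prior 0.15, lik 0.102, product 0.01530; [3] prior 0.27, lik 0.346, product 0.09342; [4] prior 0.24, lik 0.085, product 0.02040; [5] prior 0.22, lik 0.337, product 0.07414.
Normalizing constant = 0.21394; the posterior for Machine 3 is its product over the sum, 0.09342/0.21394 = 0.437.

Posterior probability ≈ 0.437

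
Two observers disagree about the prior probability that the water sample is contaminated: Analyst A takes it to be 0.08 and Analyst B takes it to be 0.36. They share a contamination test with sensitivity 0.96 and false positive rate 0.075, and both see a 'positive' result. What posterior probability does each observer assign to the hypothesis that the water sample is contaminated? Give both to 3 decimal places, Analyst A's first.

The likelihood ratio for a 'positive' result is 0.96/0.075 = 12.800.
Analyst A: prior odds 0.08/0.92 = 0.086957; posterior odds 1.1130; posterior probability 0.527.
Analyst B: prior odds 0.36/0.64 = 0.56250; posterior odds 7.2000; posterior probability 0.878.

Analyst A: 0.527; Analyst B: 0.878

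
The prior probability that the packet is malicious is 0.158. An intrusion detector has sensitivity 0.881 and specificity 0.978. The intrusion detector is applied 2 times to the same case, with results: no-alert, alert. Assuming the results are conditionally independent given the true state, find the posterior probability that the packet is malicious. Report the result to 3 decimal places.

With H the event that the packet is malicious, the joint likelihood of the observed sequence is P(data|H) = 0.119·0.881 = 0.10484 and P(data|¬H) = 0.978·0.022 = 0.021516.
Bayes: P(H|data) = 0.158·0.10484 / (0.158·0.10484 + 0.842·0.021516) = 0.016565/0.034681 = 0.4776.

Posterior P(H) ≈ 0.478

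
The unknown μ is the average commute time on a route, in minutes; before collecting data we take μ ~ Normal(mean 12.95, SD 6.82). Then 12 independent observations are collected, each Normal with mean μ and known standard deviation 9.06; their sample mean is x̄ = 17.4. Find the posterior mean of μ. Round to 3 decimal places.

Prior precision 1/τ₀² = 1/6.82² = 0.0214996; data precision n/σ² = 12/9.06² = 0.146192.
Posterior precision = 0.0214996 + 0.146192 = 0.167692.
Posterior mean = (0.0214996·12.95 + 0.146192·17.4) / 0.167692 = 16.829.

Posterior mean ≈ 16.829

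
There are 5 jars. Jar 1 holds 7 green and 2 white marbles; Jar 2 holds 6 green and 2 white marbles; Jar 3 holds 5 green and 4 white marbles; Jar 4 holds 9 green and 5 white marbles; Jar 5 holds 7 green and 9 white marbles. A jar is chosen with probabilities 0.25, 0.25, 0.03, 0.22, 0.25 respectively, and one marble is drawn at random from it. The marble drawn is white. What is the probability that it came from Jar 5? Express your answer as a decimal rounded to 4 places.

Tabulate prior·likelihood by source: [1] prior 0.25, lik 0.2222, product 0.05556; [2] prior 0.25, lik 0.25, product 0.06250; [3] prior 0.03, lik 0.4444, product 0.01333; [4] prior 0.22, lik 0.3571, product 0.07857; [5] prior 0.25, lik 0.5625, product 0.1406.
Normalizing constant = 0.35059; the posterior for Jar 5 is its product over the sum, 0.1406/0.35059 = 0.4011.

Posterior probability ≈ 0.4011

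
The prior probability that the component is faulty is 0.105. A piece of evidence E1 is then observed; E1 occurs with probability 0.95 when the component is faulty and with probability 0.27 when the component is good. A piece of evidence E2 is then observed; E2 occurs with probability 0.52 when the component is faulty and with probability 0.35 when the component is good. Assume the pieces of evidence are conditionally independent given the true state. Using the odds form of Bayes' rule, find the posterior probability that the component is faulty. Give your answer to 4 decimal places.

Prior odds = 0.105/(1−0.105) = 0.11732. In log-odds, ln(0.11732) = -2.1429.
Add log likelihood ratios: ln(3.5185) + ln(1.4857) = 1.6539.
Posterior log-odds = -0.48893, so posterior odds = exp(-0.48893) = 0.61328. Converting, P(H|E) = 0.61328/1.6133 = 0.3801.

Posterior probability ≈ 0.3801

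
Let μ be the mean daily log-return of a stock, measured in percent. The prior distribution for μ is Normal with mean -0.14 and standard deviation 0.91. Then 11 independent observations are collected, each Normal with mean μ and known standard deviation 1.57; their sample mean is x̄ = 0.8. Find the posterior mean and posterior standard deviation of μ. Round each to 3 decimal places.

Posterior mean ≈ 0.600; posterior SD ≈ 0.420

With known σ, the Normal prior is conjugate. Weight on the data is w = (n/σ²)/(n/σ² + 1/τ₀²) = 4.46266/(4.46266+1.20758) = 0.78703.
Posterior mean = w·x̄ + (1−w)·μ₀ = 0.78703·0.8 + 0.21297·-0.14 = 0.600. Posterior variance = 1/(4.46266+1.20758) = 0.176359, so SD = 0.420.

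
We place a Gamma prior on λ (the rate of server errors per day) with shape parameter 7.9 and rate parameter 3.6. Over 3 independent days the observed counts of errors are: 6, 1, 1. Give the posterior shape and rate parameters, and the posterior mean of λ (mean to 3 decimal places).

Posterior: Gamma(shape=15.9, rate=6.6); mean ≈ 2.409

The Poisson likelihood adds the total count to the shape and the number of exposure periods to the rate. Here ∑xᵢ = 8 and n = 3, so shape 7.9→15.9 and rate 3.6→6.6.
Posterior mean = shape/rate = 15.9/6.6 = 2.409.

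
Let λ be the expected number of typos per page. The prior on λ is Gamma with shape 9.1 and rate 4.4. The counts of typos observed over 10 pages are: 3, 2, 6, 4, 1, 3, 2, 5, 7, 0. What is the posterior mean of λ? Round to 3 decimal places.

Posterior mean ≈ 2.924

Total count ∑xᵢ = 33 over n = 10 pages.
Gamma is conjugate to the Poisson likelihood: posterior is Gamma(shape = 9.1+33 = 42.1, rate = 4.4+10 = 14.4).
Posterior mean = shape/rate = 42.1/14.4 = 2.924.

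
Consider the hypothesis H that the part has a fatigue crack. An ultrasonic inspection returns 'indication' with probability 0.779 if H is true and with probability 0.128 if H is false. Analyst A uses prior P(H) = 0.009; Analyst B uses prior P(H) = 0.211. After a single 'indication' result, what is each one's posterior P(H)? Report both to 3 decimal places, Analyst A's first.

Analyst A: 0.052; Analyst B: 0.619

P('+'|H) = 0.779, P('+'|¬H) = 0.128.
Analyst A: numerator 0.779·0.009 = 0.0070110; evidence = 0.0070110+0.128·0.991 = 0.13386; posterior = 0.052.
Analyst B: numerator 0.779·0.211 = 0.16437; evidence = 0.16437+0.128·0.789 = 0.26536; posterior = 0.619.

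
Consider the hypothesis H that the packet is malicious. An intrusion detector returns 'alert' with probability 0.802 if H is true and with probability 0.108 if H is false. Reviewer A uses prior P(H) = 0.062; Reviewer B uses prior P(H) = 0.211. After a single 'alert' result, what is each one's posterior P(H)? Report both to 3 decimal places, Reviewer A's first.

P('+'|H) = 0.802, P('+'|¬H) = 0.108.
Reviewer A: numerator 0.802·0.062 = 0.049724; evidence = 0.049724+0.108·0.938 = 0.15103; posterior = 0.329.
Reviewer B: numerator 0.802·0.211 = 0.16922; evidence = 0.16922+0.108·0.789 = 0.25443; posterior = 0.665.

Reviewer A: 0.329; Reviewer B: 0.665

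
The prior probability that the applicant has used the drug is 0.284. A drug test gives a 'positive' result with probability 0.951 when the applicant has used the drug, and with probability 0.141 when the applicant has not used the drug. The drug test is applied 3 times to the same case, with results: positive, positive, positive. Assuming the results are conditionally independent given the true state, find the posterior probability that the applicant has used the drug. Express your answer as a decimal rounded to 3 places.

Posterior P(H) ≈ 0.992

With H the event that the applicant has used the drug, the joint likelihood of the observed sequence is P(data|H) = 0.951·0.951·0.951 = 0.86009 and P(data|¬H) = 0.141·0.141·0.141 = 0.0028032.
Bayes: P(H|data) = 0.284·0.86009 / (0.284·0.86009 + 0.716·0.0028032) = 0.24426/0.24627 = 0.9919.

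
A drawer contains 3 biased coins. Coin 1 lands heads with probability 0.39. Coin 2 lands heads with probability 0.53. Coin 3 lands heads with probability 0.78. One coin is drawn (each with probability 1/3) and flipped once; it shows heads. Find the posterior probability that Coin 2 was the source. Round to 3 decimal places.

Tabulate prior·likelihood by source: [1] prior 0.333333, lik 0.39, product 0.1300; [2] prior 0.333333, lik 0.53, product 0.1767; [3] prior 0.333333, lik 0.78, product 0.2600.
Normalizing constant = 0.56667; the posterior for Coin 2 is its product over the sum, 0.1767/0.56667 = 0.312.

Posterior probability ≈ 0.312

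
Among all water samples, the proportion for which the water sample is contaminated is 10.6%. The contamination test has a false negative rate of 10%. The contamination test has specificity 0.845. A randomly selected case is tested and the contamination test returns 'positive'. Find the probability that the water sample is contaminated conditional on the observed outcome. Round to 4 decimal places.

P(H | E) ≈ 0.4077

Let H be the event that the water sample is contaminated. P(H) = 0.106, so P(¬H) = 0.894. With E the 'positive' result, P(E|H) = 0.9 and P(E|¬H) = 0.155.
P(E) = 0.9·0.106 + 0.155·0.894 = 0.095400 + 0.13857 = 0.23397.
By Bayes' theorem, P(H|E) = 0.095400 / 0.23397 = 0.4077.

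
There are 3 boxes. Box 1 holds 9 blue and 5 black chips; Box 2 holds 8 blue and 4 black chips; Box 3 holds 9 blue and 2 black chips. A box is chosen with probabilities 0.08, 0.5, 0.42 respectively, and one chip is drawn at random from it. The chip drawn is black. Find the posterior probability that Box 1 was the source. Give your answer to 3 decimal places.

Tabulate prior·likelihood by source: [1] prior 0.08, lik 0.3571, product 0.02857; [2] prior 0.5, lik 0.3333, product 0.1667; [3] prior 0.42, lik 0.1818, product 0.07636.
Normalizing constant = 0.27160; the posterior for Box 1 is its product over the sum, 0.02857/0.27160 = 0.105.

Posterior probability ≈ 0.105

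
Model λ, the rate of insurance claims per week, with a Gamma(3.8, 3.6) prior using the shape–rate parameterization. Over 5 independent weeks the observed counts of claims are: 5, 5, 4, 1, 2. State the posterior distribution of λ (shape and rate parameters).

Posterior: Gamma(shape=20.8, rate=8.6)

Total count ∑xᵢ = 17 over n = 5 weeks.
Gamma is conjugate to the Poisson likelihood: posterior is Gamma(shape = 3.8+17 = 20.8, rate = 3.6+5 = 8.6).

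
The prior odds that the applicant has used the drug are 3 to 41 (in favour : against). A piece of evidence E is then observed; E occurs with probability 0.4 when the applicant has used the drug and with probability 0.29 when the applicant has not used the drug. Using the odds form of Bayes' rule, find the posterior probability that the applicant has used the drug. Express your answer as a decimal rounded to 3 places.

Posterior probability ≈ 0.092

Prior odds = 3/41 = 0.073171.
Likelihood ratio for E = 0.4/0.29 = 1.3793.
Posterior odds = prior odds × LR = 0.10093.
Posterior probability = odds/(1+odds) = 0.10093/1.1009 = 0.092.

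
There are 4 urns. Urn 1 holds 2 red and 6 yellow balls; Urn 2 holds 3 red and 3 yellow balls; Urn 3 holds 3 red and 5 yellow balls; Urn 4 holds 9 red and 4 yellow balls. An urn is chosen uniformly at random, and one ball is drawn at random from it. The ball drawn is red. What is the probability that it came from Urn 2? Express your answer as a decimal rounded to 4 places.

P(red|Urn 1) = 0.25; P(red|Urn 2) = 0.5; P(red|Urn 3) = 0.375; P(red|Urn 4) = 0.6923.
Prior × likelihood for each source: 0.25·0.25=0.06250, 0.25·0.5=0.1250, 0.25·0.375=0.09375, 0.25·0.6923=0.1731. Summing gives P(red) = 0.45433.
P(Urn 2 | red) = 0.1250 / 0.45433 = 0.2751.

Posterior probability ≈ 0.2751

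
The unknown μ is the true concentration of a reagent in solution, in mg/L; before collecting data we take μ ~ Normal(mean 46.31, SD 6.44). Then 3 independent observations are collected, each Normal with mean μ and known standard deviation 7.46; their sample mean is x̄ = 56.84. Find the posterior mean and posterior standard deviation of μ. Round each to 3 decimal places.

Prior precision 1/τ₀² = 1/6.44² = 0.0241117; data precision n/σ² = 3/7.46² = 0.0539068.
Posterior precision = 0.0241117 + 0.0539068 = 0.0780185, giving posterior SD = 1/√0.0780185 = 3.580.
Posterior mean = (0.0241117·46.31 + 0.0539068·56.84) / 0.0780185 = 53.586.

Posterior mean ≈ 53.586; posterior SD ≈ 3.580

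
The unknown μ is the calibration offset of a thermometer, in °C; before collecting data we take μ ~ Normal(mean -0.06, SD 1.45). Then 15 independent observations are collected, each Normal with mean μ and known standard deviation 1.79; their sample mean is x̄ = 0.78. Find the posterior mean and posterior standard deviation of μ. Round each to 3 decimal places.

Prior precision 1/τ₀² = 1/1.45² = 0.475624; data precision n/σ² = 15/1.79² = 4.68150.
Posterior precision = 0.475624 + 4.68150 = 5.15713, giving posterior SD = 1/√5.15713 = 0.440.
Posterior mean = (0.475624·-0.06 + 4.68150·0.78) / 5.15713 = 0.703.

Posterior mean ≈ 0.703; posterior SD ≈ 0.440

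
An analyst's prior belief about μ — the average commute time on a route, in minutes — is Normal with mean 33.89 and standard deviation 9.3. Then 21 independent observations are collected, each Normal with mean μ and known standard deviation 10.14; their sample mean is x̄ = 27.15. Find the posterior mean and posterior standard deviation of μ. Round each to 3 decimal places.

Prior precision 1/τ₀² = 1/9.3² = 0.0115620; data precision n/σ² = 21/10.14² = 0.204241.
Posterior precision = 0.0115620 + 0.204241 = 0.215803, giving posterior SD = 1/√0.215803 = 2.153.
Posterior mean = (0.0115620·33.89 + 0.204241·27.15) / 0.215803 = 27.511.

Posterior mean ≈ 27.511; posterior SD ≈ 2.153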